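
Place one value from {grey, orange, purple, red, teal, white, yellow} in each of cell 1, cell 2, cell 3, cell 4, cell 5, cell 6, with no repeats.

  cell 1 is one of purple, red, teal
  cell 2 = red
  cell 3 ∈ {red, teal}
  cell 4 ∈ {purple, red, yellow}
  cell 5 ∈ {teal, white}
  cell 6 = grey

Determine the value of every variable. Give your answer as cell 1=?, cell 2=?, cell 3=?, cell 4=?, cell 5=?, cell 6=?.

cell 1=purple, cell 2=red, cell 3=teal, cell 4=yellow, cell 5=white, cell 6=grey

cell 2's domain is down to {red}, so cell 2 = red. So cell 1, cell 3, cell 4 can't be red.
cell 3's domain is down to {teal}, so cell 3 = teal. So cell 1, cell 5 can't be teal.
That leaves cell 5 = white.
cell 6 has just one choice, so cell 6 = grey.
That leaves cell 1 = purple. Eliminate purple elsewhere: cell 4.
cell 4 has just one choice, so cell 4 = yellow.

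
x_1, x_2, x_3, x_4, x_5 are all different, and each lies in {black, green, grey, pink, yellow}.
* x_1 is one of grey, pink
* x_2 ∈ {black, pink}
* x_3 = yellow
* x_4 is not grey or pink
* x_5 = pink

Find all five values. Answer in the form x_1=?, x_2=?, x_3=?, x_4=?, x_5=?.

x_1=grey, x_2=black, x_3=yellow, x_4=green, x_5=pink

x_3 has just one choice, so x_3 = yellow. So x_4 can't be yellow.
x_5's domain is down to {pink}, so x_5 = pink. Eliminate pink elsewhere: x_1, x_2.
x_1 must be grey (only option left).
That leaves x_2 = black. Remove black from x_4.
That leaves x_4 = green.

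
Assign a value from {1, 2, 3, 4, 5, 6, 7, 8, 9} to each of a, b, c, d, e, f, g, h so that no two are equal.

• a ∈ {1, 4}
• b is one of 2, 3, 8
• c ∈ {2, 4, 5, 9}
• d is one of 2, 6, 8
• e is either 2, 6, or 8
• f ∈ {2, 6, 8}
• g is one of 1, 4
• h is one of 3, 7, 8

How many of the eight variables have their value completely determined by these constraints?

2

a and g share exactly the 2 values {1, 4}; by pigeonhole those values go to them, so strike 1, 4 from c.
The 3 variables d, e, f are confined to {2, 6, 8}, which locks those values in; drop them from b, c, h.
b has just one choice, so b = 3. Eliminate 3 elsewhere: h.
h has just one choice, so h = 7.
Determined: b=3, h=7. The other variables each still have more than one consistent value. That makes 2.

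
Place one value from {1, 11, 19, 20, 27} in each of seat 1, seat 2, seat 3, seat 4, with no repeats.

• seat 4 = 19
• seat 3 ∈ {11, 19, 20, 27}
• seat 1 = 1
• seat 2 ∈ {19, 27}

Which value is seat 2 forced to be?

27

seat 1's domain is down to {1}, so seat 1 = 1.
seat 4 must be 19 (only option left). So seat 2, seat 3 can't be 19.
So seat 2 = 27.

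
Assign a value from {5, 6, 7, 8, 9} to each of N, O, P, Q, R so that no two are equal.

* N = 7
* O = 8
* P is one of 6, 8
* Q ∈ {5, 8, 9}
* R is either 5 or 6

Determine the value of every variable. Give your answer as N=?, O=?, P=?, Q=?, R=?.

N's domain is down to {7}, so N = 7.
O must be 8 (only option left). So P, Q can't be 8.
P must be 6 (only option left). Remove 6 from R.
R must be 5 (only option left). Eliminate 5 elsewhere: Q.
Q has just one choice, so Q = 9.

N=7, O=8, P=6, Q=9, R=5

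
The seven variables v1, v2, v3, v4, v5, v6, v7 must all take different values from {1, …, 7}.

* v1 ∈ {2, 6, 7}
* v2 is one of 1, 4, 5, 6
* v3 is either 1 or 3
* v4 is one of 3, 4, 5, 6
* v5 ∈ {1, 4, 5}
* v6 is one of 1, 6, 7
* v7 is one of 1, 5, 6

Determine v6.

7

The 7 variables together cover exactly {1, 2, 3, 4, 5, 6, 7} — 7 values for 7 variables — and 2 appears only in v1's list, so v1 = 2.
The 6 still-open variables together cover exactly {1, 3, 4, 5, 6, 7} — 6 values for 6 variables — and 7 appears only in v6's list, so v6 = 7.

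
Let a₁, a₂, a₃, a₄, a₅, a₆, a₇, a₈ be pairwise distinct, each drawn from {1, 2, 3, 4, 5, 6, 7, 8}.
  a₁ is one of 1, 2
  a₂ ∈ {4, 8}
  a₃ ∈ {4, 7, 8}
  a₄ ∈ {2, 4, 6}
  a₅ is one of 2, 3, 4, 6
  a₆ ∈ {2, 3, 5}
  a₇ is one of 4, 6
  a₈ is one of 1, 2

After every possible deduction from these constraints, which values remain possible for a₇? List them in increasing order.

4, 6

Among the 8 variables, 5 fits only a₆ (and all 8 values in {1, 2, 3, 4, 5, 6, 7, 8} must be used), so a₆ = 5.
Among the 7 still-open variables, 3 fits only a₅ (and all 7 values in {1, 2, 3, 4, 6, 7, 8} must be used), so a₅ = 3.
The 6 still-open variables together cover exactly {1, 2, 4, 6, 7, 8} — 6 values for 6 variables — and 7 appears only in a₃'s list, so a₃ = 7.
Among the 5 still-open variables, 8 fits only a₂ (and all 5 values in {1, 2, 4, 6, 8} must be used), so a₂ = 8.
a₁ and a₈ share exactly the 2 values {1, 2}; by pigeonhole those values go to them, so strike 1, 2 from a₄.
No further eliminations apply; a₇ can still be any of 4, 6.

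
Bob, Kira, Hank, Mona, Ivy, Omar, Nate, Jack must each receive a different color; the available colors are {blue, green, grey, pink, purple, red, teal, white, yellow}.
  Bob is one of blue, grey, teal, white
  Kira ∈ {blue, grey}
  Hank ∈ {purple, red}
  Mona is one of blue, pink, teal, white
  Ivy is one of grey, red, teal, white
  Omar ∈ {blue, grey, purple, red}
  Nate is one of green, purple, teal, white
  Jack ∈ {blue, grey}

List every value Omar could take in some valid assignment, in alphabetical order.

purple, red

Among the 8 variables, green fits only Nate (and all 8 values in {blue, green, grey, pink, purple, red, teal, white} must be used), so Nate = green.
The 7 still-open variables draw from only 7 values {blue, grey, pink, purple, red, teal, white}, so each is used; only Mona can be pink, hence Mona = pink.
Kira and Jack share exactly the 2 values {blue, grey}; by pigeonhole those values go to them, so strike blue, grey from Bob, Ivy, Omar.
Hank and Omar between them cover only {purple, red} — a naked pair. Remove those values from Ivy.
No further eliminations apply; Omar can still be any of purple, red.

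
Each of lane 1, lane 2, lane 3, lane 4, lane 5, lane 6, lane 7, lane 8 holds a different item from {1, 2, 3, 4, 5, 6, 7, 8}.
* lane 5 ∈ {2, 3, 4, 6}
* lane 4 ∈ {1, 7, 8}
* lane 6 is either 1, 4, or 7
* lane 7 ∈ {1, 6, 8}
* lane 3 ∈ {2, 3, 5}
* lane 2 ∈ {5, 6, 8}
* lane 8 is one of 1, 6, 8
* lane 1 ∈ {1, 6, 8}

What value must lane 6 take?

The 3 variables lane 1, lane 7, lane 8 are confined to {1, 6, 8}, which locks those values in; drop them from lane 2, lane 4, lane 5, lane 6.
lane 2 has just one choice, so lane 2 = 5. Remove 5 from lane 3.
lane 4 has just one choice, so lane 4 = 7. Eliminate 7 elsewhere: lane 6.
So lane 6 = 4.

4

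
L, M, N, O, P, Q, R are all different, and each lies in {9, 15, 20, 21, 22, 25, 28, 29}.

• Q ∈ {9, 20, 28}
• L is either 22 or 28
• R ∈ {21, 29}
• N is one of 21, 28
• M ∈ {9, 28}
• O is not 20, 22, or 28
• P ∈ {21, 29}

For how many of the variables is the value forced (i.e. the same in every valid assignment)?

4

P and R share exactly the 2 values {21, 29}; by pigeonhole those values go to them, so strike 21, 29 from N, O.
N's domain is down to {28}, so N = 28. Remove 28 from L, M, Q.
L must be 22 (only option left).
M has just one choice, so M = 9. Strike 9 from O, Q.
Q has just one choice, so Q = 20.
Determined: L=22, M=9, N=28, Q=20. The other variables each still have more than one consistent value. That makes 4.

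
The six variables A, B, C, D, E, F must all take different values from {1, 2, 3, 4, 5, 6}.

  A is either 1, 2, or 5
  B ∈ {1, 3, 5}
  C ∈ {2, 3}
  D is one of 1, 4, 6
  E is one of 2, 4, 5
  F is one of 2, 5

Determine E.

4

The 6 variables draw from only 6 values {1, 2, 3, 4, 5, 6}, so each is used; only D can be 6, hence D = 6.
The 5 still-open variables together cover exactly {1, 2, 3, 4, 5} — 5 values for 5 variables — and 4 appears only in E's list, so E = 4.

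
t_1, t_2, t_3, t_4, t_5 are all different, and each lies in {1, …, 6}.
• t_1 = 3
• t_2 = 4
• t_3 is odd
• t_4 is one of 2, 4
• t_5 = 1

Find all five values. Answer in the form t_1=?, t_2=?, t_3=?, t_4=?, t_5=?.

t_1 must be 3 (only option left). So t_3 can't be 3.
That leaves t_2 = 4. Remove 4 from t_4.
t_4 has just one choice, so t_4 = 2.
That leaves t_5 = 1. Strike 1 from t_3.
That leaves t_3 = 5.

t_1=3, t_2=4, t_3=5, t_4=2, t_5=1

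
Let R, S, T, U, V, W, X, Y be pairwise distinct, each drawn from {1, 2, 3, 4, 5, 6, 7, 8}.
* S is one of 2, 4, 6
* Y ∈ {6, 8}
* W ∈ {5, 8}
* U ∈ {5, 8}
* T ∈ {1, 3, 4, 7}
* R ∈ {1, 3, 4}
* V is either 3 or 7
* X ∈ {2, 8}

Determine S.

4

The 2 variables U and W are confined to {5, 8}, which locks those values in; drop them from X, Y.
X's domain is down to {2}, so X = 2. Remove 2 from S.
That leaves Y = 6. Strike 6 from S.
So S = 4.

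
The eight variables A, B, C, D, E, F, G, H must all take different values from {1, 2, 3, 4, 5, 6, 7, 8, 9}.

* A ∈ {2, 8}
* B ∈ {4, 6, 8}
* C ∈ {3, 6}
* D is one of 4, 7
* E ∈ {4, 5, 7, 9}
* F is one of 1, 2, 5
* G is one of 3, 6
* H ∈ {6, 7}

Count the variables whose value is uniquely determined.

4

The 2 variables C and G are confined to {3, 6}, which locks those values in; drop them from B, H.
H must be 7 (only option left). Strike 7 from D, E.
D must be 4 (only option left). Strike 4 from B, E.
B has just one choice, so B = 8. So A can't be 8.
That leaves A = 2. Strike 2 from F.
Determined: A=2, B=8, D=4, H=7. The other variables each still have more than one consistent value. That makes 4.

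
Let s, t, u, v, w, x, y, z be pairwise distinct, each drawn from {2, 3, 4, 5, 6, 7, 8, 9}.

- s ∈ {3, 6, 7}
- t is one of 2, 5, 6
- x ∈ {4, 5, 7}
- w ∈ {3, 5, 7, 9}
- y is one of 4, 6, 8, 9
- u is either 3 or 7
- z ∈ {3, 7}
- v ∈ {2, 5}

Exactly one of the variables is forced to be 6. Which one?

Among the 8 variables, 8 fits only y (and all 8 values in {2, 3, 4, 5, 6, 7, 8, 9} must be used), so y = 8.
The 7 still-open variables together cover exactly {2, 3, 4, 5, 6, 7, 9} — 7 values for 7 variables — and 4 appears only in x's list, so x = 4.
The 6 still-open variables draw from only 6 values {2, 3, 5, 6, 7, 9}, so each is used; only w can be 9, hence w = 9.
The 2 variables u and z are confined to {3, 7}, which locks those values in; drop them from s.
So 6 goes to s.

s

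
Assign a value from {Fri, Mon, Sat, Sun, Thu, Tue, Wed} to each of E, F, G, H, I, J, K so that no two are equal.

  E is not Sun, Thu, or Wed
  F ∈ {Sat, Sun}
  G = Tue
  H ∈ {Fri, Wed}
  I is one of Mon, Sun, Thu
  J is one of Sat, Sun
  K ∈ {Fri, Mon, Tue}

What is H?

G must be Tue (only option left). Remove Tue from E, K.
The 6 still-open variables draw from only 6 values {Fri, Mon, Sat, Sun, Thu, Wed}, so each is used; only I can be Thu, hence I = Thu.
The 5 still-open variables draw from only 5 values {Fri, Mon, Sat, Sun, Wed}, so each is used; only H can be Wed, hence H = Wed.

Wed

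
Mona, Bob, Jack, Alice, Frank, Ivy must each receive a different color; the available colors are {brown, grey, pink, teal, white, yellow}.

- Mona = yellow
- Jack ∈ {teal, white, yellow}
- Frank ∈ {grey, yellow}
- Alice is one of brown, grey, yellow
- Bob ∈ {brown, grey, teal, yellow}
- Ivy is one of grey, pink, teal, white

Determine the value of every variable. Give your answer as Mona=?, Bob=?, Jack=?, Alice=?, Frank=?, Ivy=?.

Mona=yellow, Bob=teal, Jack=white, Alice=brown, Frank=grey, Ivy=pink

Mona has just one choice, so Mona = yellow. Strike yellow from Bob, Jack, Alice, Frank.
That leaves Frank = grey. Strike grey from Bob, Alice, Ivy.
That leaves Alice = brown. So Bob can't be brown.
Bob has just one choice, so Bob = teal. So Jack, Ivy can't be teal.
Jack has just one choice, so Jack = white. Strike white from Ivy.
Ivy's domain is down to {pink}, so Ivy = pink.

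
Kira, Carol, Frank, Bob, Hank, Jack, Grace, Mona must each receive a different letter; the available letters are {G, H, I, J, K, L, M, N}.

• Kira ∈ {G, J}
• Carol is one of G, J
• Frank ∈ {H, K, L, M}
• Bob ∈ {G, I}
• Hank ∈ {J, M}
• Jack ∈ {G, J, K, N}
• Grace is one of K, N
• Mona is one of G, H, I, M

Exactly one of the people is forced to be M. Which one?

Hank

The 8 variables together cover exactly {G, H, I, J, K, L, M, N} — 8 values for 8 variables — and L appears only in Frank's list, so Frank = L.
Among the 7 still-open variables, H fits only Mona (and all 7 values in {G, H, I, J, K, M, N} must be used), so Mona = H.
Among the 6 still-open variables, I fits only Bob (and all 6 values in {G, I, J, K, M, N} must be used), so Bob = I.
Among the 5 still-open variables, M fits only Hank (and all 5 values in {G, J, K, M, N} must be used), so Hank = M.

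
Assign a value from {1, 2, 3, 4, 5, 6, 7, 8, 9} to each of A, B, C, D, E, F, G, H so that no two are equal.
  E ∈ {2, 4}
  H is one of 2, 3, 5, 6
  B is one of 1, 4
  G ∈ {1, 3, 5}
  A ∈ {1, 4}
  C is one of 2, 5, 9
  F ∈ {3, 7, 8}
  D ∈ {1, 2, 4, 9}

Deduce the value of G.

The 2 variables A and B are confined to {1, 4}, which locks those values in; drop them from D, E, G.
E's domain is down to {2}, so E = 2. Strike 2 from C, D, H.
That leaves D = 9. So C can't be 9.
C has just one choice, so C = 5. Strike 5 from G, H.
So G = 3.

3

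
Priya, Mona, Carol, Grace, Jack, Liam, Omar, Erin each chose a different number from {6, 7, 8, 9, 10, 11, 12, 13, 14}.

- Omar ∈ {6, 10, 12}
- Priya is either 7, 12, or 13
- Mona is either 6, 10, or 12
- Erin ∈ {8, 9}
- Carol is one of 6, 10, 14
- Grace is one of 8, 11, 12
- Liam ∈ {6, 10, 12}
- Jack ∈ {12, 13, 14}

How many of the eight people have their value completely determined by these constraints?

The 3 variables Mona, Liam, Omar are confined to {6, 10, 12}, which locks those values in; drop them from Priya, Carol, Grace, Jack.
Carol's domain is down to {14}, so Carol = 14. Strike 14 from Jack.
Jack must be 13 (only option left). Eliminate 13 elsewhere: Priya.
That leaves Priya = 7.
Determined: Priya=7, Carol=14, Jack=13. The other people each still have more than one consistent value. That makes 3.

3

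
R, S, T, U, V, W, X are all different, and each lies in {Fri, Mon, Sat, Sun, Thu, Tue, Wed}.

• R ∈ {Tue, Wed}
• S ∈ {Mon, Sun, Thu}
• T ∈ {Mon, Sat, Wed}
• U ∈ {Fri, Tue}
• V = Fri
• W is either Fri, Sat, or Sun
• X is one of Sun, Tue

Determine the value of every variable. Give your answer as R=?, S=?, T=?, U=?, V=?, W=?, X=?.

R=Wed, S=Thu, T=Mon, U=Tue, V=Fri, W=Sat, X=Sun

V has just one choice, so V = Fri. So U, W can't be Fri.
U must be Tue (only option left). So R, X can't be Tue.
X must be Sun (only option left). Strike Sun from S, W.
R's domain is down to {Wed}, so R = Wed. Remove Wed from T.
W must be Sat (only option left). Remove Sat from T.
T must be Mon (only option left). Remove Mon from S.
S must be Thu (only option left).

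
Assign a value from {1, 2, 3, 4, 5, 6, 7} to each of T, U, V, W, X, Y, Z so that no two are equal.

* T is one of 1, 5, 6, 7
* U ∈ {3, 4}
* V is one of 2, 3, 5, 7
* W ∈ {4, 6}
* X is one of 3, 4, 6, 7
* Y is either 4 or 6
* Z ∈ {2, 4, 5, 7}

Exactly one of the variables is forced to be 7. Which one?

X

The 7 variables draw from only 7 values {1, 2, 3, 4, 5, 6, 7}, so each is used; only T can be 1, hence T = 1.
W and Y between them cover only {4, 6} — a naked pair. Remove those values from U, X, Z.
U's domain is down to {3}, so U = 3. Remove 3 from V, X.
So 7 goes to X.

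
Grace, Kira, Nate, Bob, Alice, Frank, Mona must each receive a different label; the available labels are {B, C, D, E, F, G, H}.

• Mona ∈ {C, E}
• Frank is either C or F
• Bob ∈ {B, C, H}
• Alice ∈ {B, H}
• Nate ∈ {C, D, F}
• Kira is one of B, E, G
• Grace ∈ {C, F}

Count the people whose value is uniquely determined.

3

Among the 7 variables, D fits only Nate (and all 7 values in {B, C, D, E, F, G, H} must be used), so Nate = D.
The 6 still-open variables together cover exactly {B, C, E, F, G, H} — 6 values for 6 variables — and G appears only in Kira's list, so Kira = G.
The 5 still-open variables draw from only 5 values {B, C, E, F, H}, so each is used; only Mona can be E, hence Mona = E.
The 2 variables Grace and Frank are confined to {C, F}, which locks those values in; drop them from Bob.
Determined: Kira=G, Nate=D, Mona=E. The other people each still have more than one consistent value. That makes 3.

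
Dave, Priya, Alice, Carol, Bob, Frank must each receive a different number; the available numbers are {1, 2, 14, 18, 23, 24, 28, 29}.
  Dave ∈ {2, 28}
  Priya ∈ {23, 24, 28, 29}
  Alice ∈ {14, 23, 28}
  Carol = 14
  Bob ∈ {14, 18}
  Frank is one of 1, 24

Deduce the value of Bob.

Carol's domain is down to {14}, so Carol = 14. So Alice, Bob can't be 14.
So Bob = 18.

18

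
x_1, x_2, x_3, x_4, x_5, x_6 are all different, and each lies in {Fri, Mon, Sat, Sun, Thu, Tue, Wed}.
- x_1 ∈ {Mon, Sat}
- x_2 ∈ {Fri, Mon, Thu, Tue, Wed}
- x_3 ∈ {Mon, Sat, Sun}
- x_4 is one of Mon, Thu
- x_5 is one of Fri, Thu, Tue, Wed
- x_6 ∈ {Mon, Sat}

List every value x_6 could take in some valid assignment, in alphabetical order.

x_1 and x_6 share exactly the 2 values {Mon, Sat}; by pigeonhole those values go to them, so strike Mon, Sat from x_2, x_3, x_4.
x_3 must be Sun (only option left).
That leaves x_4 = Thu. So x_2, x_5 can't be Thu.
No further eliminations apply; x_6 can still be any of Mon, Sat.

Mon, Sat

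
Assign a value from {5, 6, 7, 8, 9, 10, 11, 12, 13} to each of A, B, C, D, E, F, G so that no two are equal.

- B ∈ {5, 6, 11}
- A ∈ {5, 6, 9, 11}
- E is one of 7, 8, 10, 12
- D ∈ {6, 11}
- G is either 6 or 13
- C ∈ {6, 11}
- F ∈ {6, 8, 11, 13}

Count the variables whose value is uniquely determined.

C and D share exactly the 2 values {6, 11}; by pigeonhole those values go to them, so strike 6, 11 from A, B, F, G.
B must be 5 (only option left). Remove 5 from A.
G's domain is down to {13}, so G = 13. Eliminate 13 elsewhere: F.
That leaves A = 9.
That leaves F = 8. Eliminate 8 elsewhere: E.
Determined: A=9, B=5, F=8, G=13. The other variables each still have more than one consistent value. That makes 4.

4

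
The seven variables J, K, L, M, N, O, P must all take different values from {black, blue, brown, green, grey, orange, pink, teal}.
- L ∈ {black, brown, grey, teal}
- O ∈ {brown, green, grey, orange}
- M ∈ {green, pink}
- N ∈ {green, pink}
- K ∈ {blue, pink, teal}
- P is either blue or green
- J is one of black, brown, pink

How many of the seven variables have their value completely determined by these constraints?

M and N between them cover only {green, pink} — a naked pair. Remove those values from J, K, O, P.
P must be blue (only option left). Strike blue from K.
K has just one choice, so K = teal. Strike teal from L.
Determined: K=teal, P=blue. The other variables each still have more than one consistent value. That makes 2.

2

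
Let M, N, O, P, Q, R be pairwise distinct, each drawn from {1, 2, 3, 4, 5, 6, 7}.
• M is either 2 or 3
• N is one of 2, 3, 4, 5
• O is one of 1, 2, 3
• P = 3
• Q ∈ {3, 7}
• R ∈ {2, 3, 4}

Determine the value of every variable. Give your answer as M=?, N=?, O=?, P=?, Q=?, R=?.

P has just one choice, so P = 3. Eliminate 3 elsewhere: M, N, O, Q, R.
Q has just one choice, so Q = 7.
M must be 2 (only option left). Strike 2 from N, O, R.
O's domain is down to {1}, so O = 1.
R's domain is down to {4}, so R = 4. Remove 4 from N.
N has just one choice, so N = 5.

M=2, N=5, O=1, P=3, Q=7, R=4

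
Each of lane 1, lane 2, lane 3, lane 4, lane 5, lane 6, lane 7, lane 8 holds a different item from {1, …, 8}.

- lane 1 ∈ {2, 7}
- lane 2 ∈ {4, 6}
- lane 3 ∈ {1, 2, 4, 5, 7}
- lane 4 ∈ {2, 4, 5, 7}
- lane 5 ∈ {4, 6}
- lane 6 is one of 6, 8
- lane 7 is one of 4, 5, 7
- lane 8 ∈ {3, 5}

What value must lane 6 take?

8

The 8 variables draw from only 8 values {1, 2, 3, 4, 5, 6, 7, 8}, so each is used; only lane 3 can be 1, hence lane 3 = 1.
The 7 still-open variables together cover exactly {2, 3, 4, 5, 6, 7, 8} — 7 values for 7 variables — and 3 appears only in lane 8's list, so lane 8 = 3.
The 6 still-open variables draw from only 6 values {2, 4, 5, 6, 7, 8}, so each is used; only lane 6 can be 8, hence lane 6 = 8.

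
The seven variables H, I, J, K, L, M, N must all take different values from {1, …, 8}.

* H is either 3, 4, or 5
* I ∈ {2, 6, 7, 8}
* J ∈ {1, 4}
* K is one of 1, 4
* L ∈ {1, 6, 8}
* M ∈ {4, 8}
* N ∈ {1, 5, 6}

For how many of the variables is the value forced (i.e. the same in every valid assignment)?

4

The 2 variables J and K are confined to {1, 4}, which locks those values in; drop them from H, L, M, N.
That leaves M = 8. Strike 8 from I, L.
L must be 6 (only option left). Eliminate 6 elsewhere: I, N.
N's domain is down to {5}, so N = 5. Eliminate 5 elsewhere: H.
H's domain is down to {3}, so H = 3.
Determined: H=3, L=6, M=8, N=5. The other variables each still have more than one consistent value. That makes 4.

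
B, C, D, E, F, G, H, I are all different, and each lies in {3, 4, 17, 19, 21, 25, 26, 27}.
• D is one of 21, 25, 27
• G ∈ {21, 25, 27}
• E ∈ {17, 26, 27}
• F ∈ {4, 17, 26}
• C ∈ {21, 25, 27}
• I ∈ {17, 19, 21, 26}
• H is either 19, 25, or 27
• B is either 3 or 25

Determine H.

The 8 variables draw from only 8 values {3, 4, 17, 19, 21, 25, 26, 27}, so each is used; only B can be 3, hence B = 3.
The 7 still-open variables draw from only 7 values {4, 17, 19, 21, 25, 26, 27}, so each is used; only F can be 4, hence F = 4.
C, D, G share exactly the 3 values {21, 25, 27}; by pigeonhole those values go to them, so strike 21, 25, 27 from E, H, I.
So H = 19.

19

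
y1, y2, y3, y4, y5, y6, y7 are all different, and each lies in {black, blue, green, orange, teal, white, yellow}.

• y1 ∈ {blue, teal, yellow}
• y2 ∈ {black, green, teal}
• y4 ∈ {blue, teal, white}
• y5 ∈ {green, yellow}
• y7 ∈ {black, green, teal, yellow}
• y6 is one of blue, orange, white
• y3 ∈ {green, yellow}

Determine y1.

blue

The 7 variables together cover exactly {black, blue, green, orange, teal, white, yellow} — 7 values for 7 variables — and orange appears only in y6's list, so y6 = orange.
The 6 still-open variables draw from only 6 values {black, blue, green, teal, white, yellow}, so each is used; only y4 can be white, hence y4 = white.
The 5 still-open variables draw from only 5 values {black, blue, green, teal, yellow}, so each is used; only y1 can be blue, hence y1 = blue.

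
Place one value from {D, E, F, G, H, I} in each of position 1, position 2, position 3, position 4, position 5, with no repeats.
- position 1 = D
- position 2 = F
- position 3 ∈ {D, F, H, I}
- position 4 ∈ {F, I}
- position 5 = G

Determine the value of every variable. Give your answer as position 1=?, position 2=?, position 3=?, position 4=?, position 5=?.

position 1 must be D (only option left). Eliminate D elsewhere: position 3.
position 2 has just one choice, so position 2 = F. Strike F from position 3, position 4.
position 4 has just one choice, so position 4 = I. So position 3 can't be I.
position 5 must be G (only option left).
That leaves position 3 = H.

position 1=D, position 2=F, position 3=H, position 4=I, position 5=G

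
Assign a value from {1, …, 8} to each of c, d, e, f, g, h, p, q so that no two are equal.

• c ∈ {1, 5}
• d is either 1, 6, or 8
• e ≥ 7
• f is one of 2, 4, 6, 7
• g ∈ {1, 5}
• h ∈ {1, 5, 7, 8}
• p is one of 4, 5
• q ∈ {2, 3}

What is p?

The 8 variables draw from only 8 values {1, 2, 3, 4, 5, 6, 7, 8}, so each is used; only q can be 3, hence q = 3.
The 7 still-open variables draw from only 7 values {1, 2, 4, 5, 6, 7, 8}, so each is used; only f can be 2, hence f = 2.
The 6 still-open variables draw from only 6 values {1, 4, 5, 6, 7, 8}, so each is used; only p can be 4, hence p = 4.

4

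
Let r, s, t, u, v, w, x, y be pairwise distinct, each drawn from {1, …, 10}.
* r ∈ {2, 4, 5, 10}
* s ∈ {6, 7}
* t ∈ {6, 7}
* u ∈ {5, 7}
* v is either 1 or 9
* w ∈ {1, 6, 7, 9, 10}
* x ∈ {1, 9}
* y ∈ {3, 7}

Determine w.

10

The 2 variables s and t are confined to {6, 7}, which locks those values in; drop them from u, w, y.
u's domain is down to {5}, so u = 5. Strike 5 from r.
y's domain is down to {3}, so y = 3.
v and x between them cover only {1, 9} — a naked pair. Remove those values from w.
So w = 10.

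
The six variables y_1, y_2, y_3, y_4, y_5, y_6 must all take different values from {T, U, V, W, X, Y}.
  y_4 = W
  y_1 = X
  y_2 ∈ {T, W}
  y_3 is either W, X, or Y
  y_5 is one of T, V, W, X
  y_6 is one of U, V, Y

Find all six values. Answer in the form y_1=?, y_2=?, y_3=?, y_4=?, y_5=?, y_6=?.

y_1=X, y_2=T, y_3=Y, y_4=W, y_5=V, y_6=U

y_1's domain is down to {X}, so y_1 = X. So y_3, y_5 can't be X.
y_4 has just one choice, so y_4 = W. Strike W from y_2, y_3, y_5.
y_2 must be T (only option left). Eliminate T elsewhere: y_5.
That leaves y_3 = Y. Strike Y from y_6.
That leaves y_5 = V. Remove V from y_6.
y_6 must be U (only option left).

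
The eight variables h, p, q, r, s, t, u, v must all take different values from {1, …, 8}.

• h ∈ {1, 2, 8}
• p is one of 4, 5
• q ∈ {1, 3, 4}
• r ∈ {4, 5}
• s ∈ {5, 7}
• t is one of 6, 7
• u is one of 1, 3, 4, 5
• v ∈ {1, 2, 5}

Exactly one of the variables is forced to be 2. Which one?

Among the 8 variables, 6 fits only t (and all 8 values in {1, 2, 3, 4, 5, 6, 7, 8} must be used), so t = 6.
The 7 still-open variables together cover exactly {1, 2, 3, 4, 5, 7, 8} — 7 values for 7 variables — and 7 appears only in s's list, so s = 7.
The 6 still-open variables together cover exactly {1, 2, 3, 4, 5, 8} — 6 values for 6 variables — and 8 appears only in h's list, so h = 8.
The 5 still-open variables draw from only 5 values {1, 2, 3, 4, 5}, so each is used; only v can be 2, hence v = 2.

v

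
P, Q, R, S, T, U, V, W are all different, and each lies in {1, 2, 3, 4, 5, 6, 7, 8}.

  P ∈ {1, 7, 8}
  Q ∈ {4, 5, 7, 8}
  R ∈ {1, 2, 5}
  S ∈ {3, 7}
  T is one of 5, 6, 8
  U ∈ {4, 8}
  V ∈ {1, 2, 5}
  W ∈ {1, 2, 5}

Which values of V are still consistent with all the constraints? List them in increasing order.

1, 2, 5

The 8 variables together cover exactly {1, 2, 3, 4, 5, 6, 7, 8} — 8 values for 8 variables — and 3 appears only in S's list, so S = 3.
The 7 still-open variables together cover exactly {1, 2, 4, 5, 6, 7, 8} — 7 values for 7 variables — and 6 appears only in T's list, so T = 6.
The 3 variables R, V, W are confined to {1, 2, 5}, which locks those values in; drop them from P, Q.
No further eliminations apply; V can still be any of 1, 2, 5.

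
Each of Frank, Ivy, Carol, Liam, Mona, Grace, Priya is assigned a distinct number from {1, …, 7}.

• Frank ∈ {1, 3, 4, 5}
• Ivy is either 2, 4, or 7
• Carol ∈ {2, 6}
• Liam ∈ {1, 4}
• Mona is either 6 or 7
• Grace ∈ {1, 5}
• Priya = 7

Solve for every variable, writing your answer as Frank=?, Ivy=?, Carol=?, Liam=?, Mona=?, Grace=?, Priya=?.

Frank=3, Ivy=4, Carol=2, Liam=1, Mona=6, Grace=5, Priya=7

Priya has just one choice, so Priya = 7. Strike 7 from Ivy, Mona.
Mona has just one choice, so Mona = 6. Remove 6 from Carol.
Carol must be 2 (only option left). Eliminate 2 elsewhere: Ivy.
Ivy has just one choice, so Ivy = 4. Strike 4 from Frank, Liam.
Liam's domain is down to {1}, so Liam = 1. Eliminate 1 elsewhere: Frank, Grace.
Grace must be 5 (only option left). Eliminate 5 elsewhere: Frank.
Frank's domain is down to {3}, so Frank = 3.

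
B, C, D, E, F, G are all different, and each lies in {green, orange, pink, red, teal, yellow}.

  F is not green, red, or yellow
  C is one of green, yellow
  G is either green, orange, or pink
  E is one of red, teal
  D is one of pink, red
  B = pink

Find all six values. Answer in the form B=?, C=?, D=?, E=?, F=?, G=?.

B=pink, C=yellow, D=red, E=teal, F=orange, G=green

B has just one choice, so B = pink. So D, F, G can't be pink.
D must be red (only option left). So E can't be red.
E has just one choice, so E = teal. Strike teal from F.
F must be orange (only option left). Eliminate orange elsewhere: G.
That leaves G = green. Eliminate green elsewhere: C.
That leaves C = yellow.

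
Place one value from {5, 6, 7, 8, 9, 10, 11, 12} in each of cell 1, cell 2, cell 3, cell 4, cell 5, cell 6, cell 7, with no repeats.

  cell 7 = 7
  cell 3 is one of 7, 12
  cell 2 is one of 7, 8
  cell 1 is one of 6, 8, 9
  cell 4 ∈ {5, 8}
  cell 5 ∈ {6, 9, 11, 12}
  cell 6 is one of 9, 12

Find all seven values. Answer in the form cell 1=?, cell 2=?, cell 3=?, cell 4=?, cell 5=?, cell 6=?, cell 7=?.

cell 7 has just one choice, so cell 7 = 7. So cell 2, cell 3 can't be 7.
That leaves cell 2 = 8. Eliminate 8 elsewhere: cell 1, cell 4.
cell 3 must be 12 (only option left). Eliminate 12 elsewhere: cell 5, cell 6.
cell 4 must be 5 (only option left).
That leaves cell 6 = 9. Strike 9 from cell 1, cell 5.
cell 1's domain is down to {6}, so cell 1 = 6. So cell 5 can't be 6.
cell 5's domain is down to {11}, so cell 5 = 11.

cell 1=6, cell 2=8, cell 3=12, cell 4=5, cell 5=11, cell 6=9, cell 7=7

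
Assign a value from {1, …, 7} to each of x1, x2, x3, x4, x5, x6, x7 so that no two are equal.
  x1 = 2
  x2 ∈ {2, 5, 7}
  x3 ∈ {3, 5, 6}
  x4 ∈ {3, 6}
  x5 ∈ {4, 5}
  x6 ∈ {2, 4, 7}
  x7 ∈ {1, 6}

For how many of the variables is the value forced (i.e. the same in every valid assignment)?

2

x1 has just one choice, so x1 = 2. Eliminate 2 elsewhere: x2, x6.
The 6 still-open variables draw from only 6 values {1, 3, 4, 5, 6, 7}, so each is used; only x7 can be 1, hence x7 = 1.
The 3 variables x2, x5, x6 are confined to {4, 5, 7}, which locks those values in; drop them from x3.
Determined: x1=2, x7=1. The other variables each still have more than one consistent value. That makes 2.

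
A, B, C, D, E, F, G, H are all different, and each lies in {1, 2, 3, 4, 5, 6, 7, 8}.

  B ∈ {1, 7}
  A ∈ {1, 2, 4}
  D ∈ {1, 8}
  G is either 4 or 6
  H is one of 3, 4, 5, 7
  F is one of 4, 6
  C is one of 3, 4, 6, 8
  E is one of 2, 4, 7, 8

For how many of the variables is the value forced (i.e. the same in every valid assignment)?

2

The 8 variables draw from only 8 values {1, 2, 3, 4, 5, 6, 7, 8}, so each is used; only H can be 5, hence H = 5.
The 7 still-open variables together cover exactly {1, 2, 3, 4, 6, 7, 8} — 7 values for 7 variables — and 3 appears only in C's list, so C = 3.
F and G share exactly the 2 values {4, 6}; by pigeonhole those values go to them, so strike 4, 6 from A, E.
Determined: C=3, H=5. The other variables each still have more than one consistent value. That makes 2.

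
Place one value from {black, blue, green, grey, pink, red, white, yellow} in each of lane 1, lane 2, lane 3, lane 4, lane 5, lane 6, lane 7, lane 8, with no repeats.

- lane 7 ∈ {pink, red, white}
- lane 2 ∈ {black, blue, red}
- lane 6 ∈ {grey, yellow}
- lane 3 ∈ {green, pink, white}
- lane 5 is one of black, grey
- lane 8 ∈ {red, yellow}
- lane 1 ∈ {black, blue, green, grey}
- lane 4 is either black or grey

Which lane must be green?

lane 4 and lane 5 between them cover only {black, grey} — a naked pair. Remove those values from lane 1, lane 2, lane 6.
lane 6 has just one choice, so lane 6 = yellow. Remove yellow from lane 8.
lane 8 must be red (only option left). Remove red from lane 2, lane 7.
lane 2 must be blue (only option left). Strike blue from lane 1.
So green goes to lane 1.

lane 1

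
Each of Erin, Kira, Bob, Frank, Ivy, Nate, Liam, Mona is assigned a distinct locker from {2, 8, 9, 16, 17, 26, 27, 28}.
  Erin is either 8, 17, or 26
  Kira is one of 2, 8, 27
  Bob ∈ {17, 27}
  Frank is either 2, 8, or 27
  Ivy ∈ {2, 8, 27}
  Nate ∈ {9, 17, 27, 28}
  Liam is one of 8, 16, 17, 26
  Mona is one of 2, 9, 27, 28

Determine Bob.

17

Among the 8 variables, 16 fits only Liam (and all 8 values in {2, 8, 9, 16, 17, 26, 27, 28} must be used), so Liam = 16.
The 7 still-open variables draw from only 7 values {2, 8, 9, 17, 26, 27, 28}, so each is used; only Erin can be 26, hence Erin = 26.
Kira, Frank, Ivy between them cover only {2, 8, 27} — a naked triple. Remove those values from Bob, Nate, Mona.
So Bob = 17.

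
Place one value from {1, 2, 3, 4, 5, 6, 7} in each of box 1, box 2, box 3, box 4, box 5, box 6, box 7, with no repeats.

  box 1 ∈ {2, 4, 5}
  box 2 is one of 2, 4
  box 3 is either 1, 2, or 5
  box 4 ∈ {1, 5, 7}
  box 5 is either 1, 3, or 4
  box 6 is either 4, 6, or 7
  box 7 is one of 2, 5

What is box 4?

7

Among the 7 variables, 3 fits only box 5 (and all 7 values in {1, 2, 3, 4, 5, 6, 7} must be used), so box 5 = 3.
The 6 still-open variables draw from only 6 values {1, 2, 4, 5, 6, 7}, so each is used; only box 6 can be 6, hence box 6 = 6.
Among the 5 still-open variables, 7 fits only box 4 (and all 5 values in {1, 2, 4, 5, 7} must be used), so box 4 = 7.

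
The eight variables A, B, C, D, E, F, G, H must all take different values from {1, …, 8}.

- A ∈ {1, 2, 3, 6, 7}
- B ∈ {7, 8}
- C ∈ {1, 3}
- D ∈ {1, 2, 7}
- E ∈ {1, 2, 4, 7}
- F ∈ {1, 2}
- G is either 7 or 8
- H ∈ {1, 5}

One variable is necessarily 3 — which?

C

Among the 8 variables, 4 fits only E (and all 8 values in {1, 2, 3, 4, 5, 6, 7, 8} must be used), so E = 4.
The 7 still-open variables draw from only 7 values {1, 2, 3, 5, 6, 7, 8}, so each is used; only H can be 5, hence H = 5.
Among the 6 still-open variables, 6 fits only A (and all 6 values in {1, 2, 3, 6, 7, 8} must be used), so A = 6.
Among the 5 still-open variables, 3 fits only C (and all 5 values in {1, 2, 3, 7, 8} must be used), so C = 3.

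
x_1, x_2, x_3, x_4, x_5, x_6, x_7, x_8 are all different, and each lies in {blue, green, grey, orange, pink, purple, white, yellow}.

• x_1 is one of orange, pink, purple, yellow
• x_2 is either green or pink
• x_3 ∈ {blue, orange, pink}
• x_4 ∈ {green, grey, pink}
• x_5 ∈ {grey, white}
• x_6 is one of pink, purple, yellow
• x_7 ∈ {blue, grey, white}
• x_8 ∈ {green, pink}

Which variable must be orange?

x_3

The 2 variables x_2 and x_8 are confined to {green, pink}, which locks those values in; drop them from x_1, x_3, x_4, x_6.
That leaves x_4 = grey. Remove grey from x_5, x_7.
x_5's domain is down to {white}, so x_5 = white. So x_7 can't be white.
x_7 must be blue (only option left). Eliminate blue elsewhere: x_3.
So orange goes to x_3.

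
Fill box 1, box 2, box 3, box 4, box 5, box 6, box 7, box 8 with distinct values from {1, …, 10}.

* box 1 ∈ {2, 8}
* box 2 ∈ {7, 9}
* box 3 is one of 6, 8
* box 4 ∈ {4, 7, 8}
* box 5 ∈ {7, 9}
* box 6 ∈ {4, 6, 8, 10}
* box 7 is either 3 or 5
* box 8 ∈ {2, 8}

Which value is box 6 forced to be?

10

box 1 and box 8 between them cover only {2, 8} — a naked pair. Remove those values from box 3, box 4, box 6.
box 3 has just one choice, so box 3 = 6. Remove 6 from box 6.
box 2 and box 5 share exactly the 2 values {7, 9}; by pigeonhole those values go to them, so strike 7, 9 from box 4.
box 4 must be 4 (only option left). Remove 4 from box 6.
So box 6 = 10.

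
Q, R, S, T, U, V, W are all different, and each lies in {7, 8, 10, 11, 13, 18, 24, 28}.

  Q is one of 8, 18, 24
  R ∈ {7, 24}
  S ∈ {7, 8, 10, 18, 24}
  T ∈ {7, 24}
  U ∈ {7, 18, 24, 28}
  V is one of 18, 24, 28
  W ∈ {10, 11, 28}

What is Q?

8

Among the 7 variables, 11 fits only W (and all 7 values in {7, 8, 10, 11, 18, 24, 28} must be used), so W = 11.
The 6 still-open variables draw from only 6 values {7, 8, 10, 18, 24, 28}, so each is used; only S can be 10, hence S = 10.
The 5 still-open variables together cover exactly {7, 8, 18, 24, 28} — 5 values for 5 variables — and 8 appears only in Q's list, so Q = 8.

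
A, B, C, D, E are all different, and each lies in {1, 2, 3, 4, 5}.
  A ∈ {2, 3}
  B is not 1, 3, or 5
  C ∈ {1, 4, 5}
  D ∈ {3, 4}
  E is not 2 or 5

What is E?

1

Among the 5 variables, 5 fits only C (and all 5 values in {1, 2, 3, 4, 5} must be used), so C = 5.
The 4 still-open variables draw from only 4 values {1, 2, 3, 4}, so each is used; only E can be 1, hence E = 1.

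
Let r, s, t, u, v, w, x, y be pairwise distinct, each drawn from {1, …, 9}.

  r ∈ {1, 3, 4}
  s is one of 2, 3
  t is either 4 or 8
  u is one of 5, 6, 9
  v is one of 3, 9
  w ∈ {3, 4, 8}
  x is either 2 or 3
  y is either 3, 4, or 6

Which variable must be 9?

The 8 variables together cover exactly {1, 2, 3, 4, 5, 6, 8, 9} — 8 values for 8 variables — and 1 appears only in r's list, so r = 1.
Among the 7 still-open variables, 5 fits only u (and all 7 values in {2, 3, 4, 5, 6, 8, 9} must be used), so u = 5.
The 6 still-open variables together cover exactly {2, 3, 4, 6, 8, 9} — 6 values for 6 variables — and 6 appears only in y's list, so y = 6.
The 5 still-open variables draw from only 5 values {2, 3, 4, 8, 9}, so each is used; only v can be 9, hence v = 9.

v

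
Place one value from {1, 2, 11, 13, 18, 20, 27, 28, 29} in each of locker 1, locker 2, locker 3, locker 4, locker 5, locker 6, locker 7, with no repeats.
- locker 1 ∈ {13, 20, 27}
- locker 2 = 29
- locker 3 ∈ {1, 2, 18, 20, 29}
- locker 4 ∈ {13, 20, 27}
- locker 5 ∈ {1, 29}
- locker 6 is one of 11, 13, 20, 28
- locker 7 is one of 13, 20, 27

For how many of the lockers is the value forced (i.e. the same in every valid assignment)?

locker 2's domain is down to {29}, so locker 2 = 29. Eliminate 29 elsewhere: locker 3, locker 5.
That leaves locker 5 = 1. Eliminate 1 elsewhere: locker 3.
locker 1, locker 4, locker 7 between them cover only {13, 20, 27} — a naked triple. Remove those values from locker 3, locker 6.
Determined: locker 2=29, locker 5=1. The other lockers each still have more than one consistent value. That makes 2.

2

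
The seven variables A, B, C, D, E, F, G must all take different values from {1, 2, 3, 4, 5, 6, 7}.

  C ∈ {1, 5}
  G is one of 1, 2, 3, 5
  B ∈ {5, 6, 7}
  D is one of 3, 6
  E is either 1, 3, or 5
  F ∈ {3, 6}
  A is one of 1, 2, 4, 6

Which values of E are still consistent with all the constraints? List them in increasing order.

The 7 variables draw from only 7 values {1, 2, 3, 4, 5, 6, 7}, so each is used; only A can be 4, hence A = 4.
Among the 6 still-open variables, 2 fits only G (and all 6 values in {1, 2, 3, 5, 6, 7} must be used), so G = 2.
The 5 still-open variables together cover exactly {1, 3, 5, 6, 7} — 5 values for 5 variables — and 7 appears only in B's list, so B = 7.
D and F between them cover only {3, 6} — a naked pair. Remove those values from E.
No further eliminations apply; E can still be any of 1, 5.

1, 5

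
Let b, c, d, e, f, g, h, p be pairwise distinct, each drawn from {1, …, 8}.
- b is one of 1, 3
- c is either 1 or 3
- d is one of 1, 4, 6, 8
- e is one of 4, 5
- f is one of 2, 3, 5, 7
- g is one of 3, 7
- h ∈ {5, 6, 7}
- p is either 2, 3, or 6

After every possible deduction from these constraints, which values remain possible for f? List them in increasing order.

2, 5

The 8 variables together cover exactly {1, 2, 3, 4, 5, 6, 7, 8} — 8 values for 8 variables — and 8 appears only in d's list, so d = 8.
The 7 still-open variables draw from only 7 values {1, 2, 3, 4, 5, 6, 7}, so each is used; only e can be 4, hence e = 4.
The 2 variables b and c are confined to {1, 3}, which locks those values in; drop them from f, g, p.
That leaves g = 7. Remove 7 from f, h.
No further eliminations apply; f can still be any of 2, 5.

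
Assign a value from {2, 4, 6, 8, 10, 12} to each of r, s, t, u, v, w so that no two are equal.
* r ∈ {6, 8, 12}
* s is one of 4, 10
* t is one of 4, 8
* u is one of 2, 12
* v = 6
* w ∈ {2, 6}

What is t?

4

v's domain is down to {6}, so v = 6. Remove 6 from r, w.
w's domain is down to {2}, so w = 2. Remove 2 from u.
u must be 12 (only option left). So r can't be 12.
That leaves r = 8. Eliminate 8 elsewhere: t.
So t = 4.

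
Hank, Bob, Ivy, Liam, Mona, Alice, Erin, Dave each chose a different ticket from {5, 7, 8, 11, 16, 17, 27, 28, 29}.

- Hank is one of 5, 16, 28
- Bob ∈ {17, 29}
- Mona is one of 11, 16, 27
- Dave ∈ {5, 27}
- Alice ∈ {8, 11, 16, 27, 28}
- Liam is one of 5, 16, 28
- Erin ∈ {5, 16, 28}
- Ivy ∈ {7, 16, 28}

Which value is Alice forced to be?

Hank, Liam, Erin share exactly the 3 values {5, 16, 28}; by pigeonhole those values go to them, so strike 5, 16, 28 from Ivy, Mona, Alice, Dave.
Ivy's domain is down to {7}, so Ivy = 7.
Dave has just one choice, so Dave = 27. Eliminate 27 elsewhere: Mona, Alice.
Mona must be 11 (only option left). Strike 11 from Alice.
So Alice = 8.

8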